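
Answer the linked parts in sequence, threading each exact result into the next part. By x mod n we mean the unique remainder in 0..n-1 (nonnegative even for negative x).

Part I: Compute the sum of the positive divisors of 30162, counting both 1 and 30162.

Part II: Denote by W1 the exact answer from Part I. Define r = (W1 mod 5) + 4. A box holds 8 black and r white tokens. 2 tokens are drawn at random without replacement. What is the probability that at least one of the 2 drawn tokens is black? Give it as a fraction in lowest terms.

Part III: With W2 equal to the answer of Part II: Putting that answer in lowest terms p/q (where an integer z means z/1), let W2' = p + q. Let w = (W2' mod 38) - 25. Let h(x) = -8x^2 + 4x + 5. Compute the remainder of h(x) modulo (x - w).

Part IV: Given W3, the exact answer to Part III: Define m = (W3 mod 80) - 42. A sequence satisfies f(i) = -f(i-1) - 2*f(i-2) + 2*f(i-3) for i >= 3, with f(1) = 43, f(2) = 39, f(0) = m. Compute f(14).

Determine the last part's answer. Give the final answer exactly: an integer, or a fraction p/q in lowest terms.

43703

Part I: 30162 = 2 * 3 * 11 * 457; sigma = (1 + 2) * (1 + 3) * (1 + 11) * (1 + 457) = 3 * 4 * 12 * 458 = 65952; answer 65952
Part II: W1 = 65952; r = 6; total draws C(14,2) = 91; complement C(6,2) = 15; favorable 91 - 15 = 76; P = 76/91; answer 76/91
Part III: W2 = 76/91; threaded value p + q = 167; w = -10; remainder = value at the root: -8*(-10)^2 + 4*(-10)^1 + 5 = (-800) + (-40) + (5) = -835; answer -835
Part IV: W3 = -835; m = 3; f(3) = -1*(39) - 2*(43) + 2*(3) = -119; iterating: f(3)=-119, f(4)=127, f(5)=189, f(6)=-681, f(7)=557, f(8)=1183, f(9)=-3659, f(10)=2407, f(11)=7277, f(12)=-19409, f(13)=9669, f(14)=43703; answer 43703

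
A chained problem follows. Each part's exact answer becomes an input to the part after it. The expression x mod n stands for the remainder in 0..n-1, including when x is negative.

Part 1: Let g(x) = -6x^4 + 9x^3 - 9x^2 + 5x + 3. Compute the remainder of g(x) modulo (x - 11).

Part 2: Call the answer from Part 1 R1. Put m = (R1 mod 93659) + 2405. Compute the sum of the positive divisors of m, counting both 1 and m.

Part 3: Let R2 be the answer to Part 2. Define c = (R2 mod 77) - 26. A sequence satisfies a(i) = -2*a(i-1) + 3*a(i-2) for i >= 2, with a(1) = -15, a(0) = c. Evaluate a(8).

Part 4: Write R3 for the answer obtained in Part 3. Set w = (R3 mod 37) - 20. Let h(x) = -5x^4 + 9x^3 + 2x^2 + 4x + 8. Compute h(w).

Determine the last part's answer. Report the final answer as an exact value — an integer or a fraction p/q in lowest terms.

Part 1: remainder = value at the root: -6*(11)^4 + 9*(11)^3 - 9*(11)^2 + 5*(11)^1 + 3 = (-87846) + (11979) + (-1089) + (55) + (3) = -76898; answer -76898
Part 2: R1 = -76898; m = 19166; 19166 = 2 * 7 * 37^2; sigma = (1 + 2) * (1 + 7) * (1 + 37 + 1369) = 3 * 8 * 1407 = 33768; answer 33768
Part 3: R2 = 33768; c = 16; a(2) = -2*(-15) + 3*(16) = 78; iterating: a(2)=78, a(3)=-201, a(4)=636, a(5)=-1875, a(6)=5658, a(7)=-16941, a(8)=50856; answer 50856
Part 4: R3 = 50856; w = -2; -5*(-2)^4 + 9*(-2)^3 + 2*(-2)^2 + 4*(-2)^1 + 8 = (-80) + (-72) + (8) + (-8) + (8) = -144; answer -144

-144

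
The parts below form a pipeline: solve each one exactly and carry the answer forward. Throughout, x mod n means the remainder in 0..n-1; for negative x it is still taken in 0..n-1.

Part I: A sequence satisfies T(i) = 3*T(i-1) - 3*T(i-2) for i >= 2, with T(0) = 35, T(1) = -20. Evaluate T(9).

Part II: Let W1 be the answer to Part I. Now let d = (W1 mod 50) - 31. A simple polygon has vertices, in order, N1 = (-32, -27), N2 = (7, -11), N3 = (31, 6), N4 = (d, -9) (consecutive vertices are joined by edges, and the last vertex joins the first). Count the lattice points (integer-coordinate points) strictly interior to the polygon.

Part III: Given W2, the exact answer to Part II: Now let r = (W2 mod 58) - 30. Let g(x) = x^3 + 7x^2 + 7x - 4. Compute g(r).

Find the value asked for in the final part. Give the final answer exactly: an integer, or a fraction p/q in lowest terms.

12491

Part I: T(2) = 3*(-20) - 3*(35) = -165; iterating: T(2)=-165, T(3)=-435, T(4)=-810, T(5)=-1125, T(6)=-945, T(7)=540, T(8)=4455, T(9)=11745; answer 11745
Part II: W1 = 11745; d = 14; cross terms: (-32*-11 - 7*-27)=541, (7*6 - 31*-11)=383, (31*-9 - 14*6)=-363, (14*-27 - -32*-9)=-666; twice the area = |-105| = 105; area = 105/2; boundary points = 1 + 1 + 1 + 2 = 5; strictly interior points = area - boundary/2 + 1 = 51; answer 51
Part III: W2 = 51; r = 21; 1*(21)^3 + 7*(21)^2 + 7*(21)^1 - 4 = (9261) + (3087) + (147) + (-4) = 12491; answer 12491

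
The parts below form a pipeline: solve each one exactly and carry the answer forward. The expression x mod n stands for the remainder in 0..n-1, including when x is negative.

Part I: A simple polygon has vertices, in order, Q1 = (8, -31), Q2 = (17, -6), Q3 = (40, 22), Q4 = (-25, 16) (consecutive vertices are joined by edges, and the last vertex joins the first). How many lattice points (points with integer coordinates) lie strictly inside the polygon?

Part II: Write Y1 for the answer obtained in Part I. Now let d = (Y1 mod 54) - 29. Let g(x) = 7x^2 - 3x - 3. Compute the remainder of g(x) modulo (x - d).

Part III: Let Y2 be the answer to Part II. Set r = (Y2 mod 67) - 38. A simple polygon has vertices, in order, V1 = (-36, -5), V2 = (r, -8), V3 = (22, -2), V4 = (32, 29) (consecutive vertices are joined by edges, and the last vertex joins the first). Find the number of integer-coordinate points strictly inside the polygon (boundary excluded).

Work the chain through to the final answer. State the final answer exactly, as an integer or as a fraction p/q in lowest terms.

Part I: cross terms: (8*-6 - 17*-31)=479, (17*22 - 40*-6)=614, (40*16 - -25*22)=1190, (-25*-31 - 8*16)=647; twice the area = |2930| = 2930; area = 1465; boundary points = 1 + 1 + 1 + 1 = 4; strictly interior points = area - boundary/2 + 1 = 1464; answer 1464
Part II: Y1 = 1464; d = -23; remainder = value at the root: 7*(-23)^2 - 3*(-23)^1 - 3 = (3703) + (69) + (-3) = 3769; answer 3769
Part III: Y2 = 3769; r = -21; cross terms: (-36*-8 - -21*-5)=183, (-21*-2 - 22*-8)=218, (22*29 - 32*-2)=702, (32*-5 - -36*29)=884; twice the area = |1987| = 1987; area = 1987/2; boundary points = 3 + 1 + 1 + 34 = 39; strictly interior points = area - boundary/2 + 1 = 975; answer 975

975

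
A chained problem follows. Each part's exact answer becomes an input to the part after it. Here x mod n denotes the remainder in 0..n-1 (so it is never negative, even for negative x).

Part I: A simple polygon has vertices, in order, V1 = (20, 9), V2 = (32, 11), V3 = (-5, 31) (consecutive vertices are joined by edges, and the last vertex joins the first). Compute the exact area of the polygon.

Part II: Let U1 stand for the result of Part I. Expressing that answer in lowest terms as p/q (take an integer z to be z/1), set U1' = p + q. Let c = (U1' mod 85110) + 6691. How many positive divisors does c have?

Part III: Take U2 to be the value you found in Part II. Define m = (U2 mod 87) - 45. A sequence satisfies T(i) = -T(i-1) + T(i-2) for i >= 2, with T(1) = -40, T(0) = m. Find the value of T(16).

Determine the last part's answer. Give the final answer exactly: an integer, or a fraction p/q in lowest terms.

15690

Part I: cross terms: (20*11 - 32*9)=-68, (32*31 - -5*11)=1047, (-5*9 - 20*31)=-665; twice the area = |314| = 314; area = 157; answer 157
Part II: U1 = 157; threaded value p + q = 158; c = 6849; 6849 = 3^2 * 761; number of divisors = (2+1) * (1+1) = 6; answer 6
Part III: U2 = 6; m = -39; T(2) = -1*(-40) + 1*(-39) = 1; iterating: T(2)=1, T(3)=-41, T(4)=42, T(5)=-83, T(6)=125, T(7)=-208, T(8)=333, T(9)=-541, T(10)=874, T(11)=-1415, T(12)=2289, T(13)=-3704, T(14)=5993, T(15)=-9697, T(16)=15690; answer 15690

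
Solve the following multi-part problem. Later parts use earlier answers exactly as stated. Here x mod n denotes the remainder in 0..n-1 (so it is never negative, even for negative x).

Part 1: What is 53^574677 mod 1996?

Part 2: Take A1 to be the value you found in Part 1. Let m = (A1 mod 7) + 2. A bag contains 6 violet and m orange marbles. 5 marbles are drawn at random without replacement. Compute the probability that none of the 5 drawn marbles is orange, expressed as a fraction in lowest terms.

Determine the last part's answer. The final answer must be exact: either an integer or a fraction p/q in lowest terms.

Part 1: squarings mod 1996: 53^1=53, 53^2=813, 53^4=293, 53^8=21, 53^16=441, 53^32=869, 53^64=673, 53^128=1833, 53^256=621, 53^512=413, 53^1024=909, 53^2048=1933, 53^4096=1973, 53^8192=529, 53^16384=401, 53^32768=1121, 53^65536=1157, 53^131072=1329, 53^262144=1777, 53^524288=57; 53^574677 = 53^1 * 53^4 * 53^16 * 53^64 * 53^128 * 53^1024 * 53^16384 * 53^32768 * 53^524288 = 1281 (mod 1996); answer 1281
Part 2: A1 = 1281; m = 2; total draws C(8,5) = 56; favorable C(6,5) = 6; P = 3/28; answer 3/28

3/28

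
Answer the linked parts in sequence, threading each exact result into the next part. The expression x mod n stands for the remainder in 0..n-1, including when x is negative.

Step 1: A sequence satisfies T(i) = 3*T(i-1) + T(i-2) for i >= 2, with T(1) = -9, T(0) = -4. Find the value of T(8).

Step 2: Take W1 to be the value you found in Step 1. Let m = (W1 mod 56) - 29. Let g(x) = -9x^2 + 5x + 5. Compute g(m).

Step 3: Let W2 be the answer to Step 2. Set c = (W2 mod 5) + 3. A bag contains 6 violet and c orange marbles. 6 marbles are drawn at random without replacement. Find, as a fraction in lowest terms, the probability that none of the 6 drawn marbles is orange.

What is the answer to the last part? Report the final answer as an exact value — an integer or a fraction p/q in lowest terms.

1/210

Step 1: T(2) = 3*(-9) + 1*(-4) = -31; iterating: T(2)=-31, T(3)=-102, T(4)=-337, T(5)=-1113, T(6)=-3676, T(7)=-12141, T(8)=-40099; answer -40099
Step 2: W1 = -40099; m = 24; -9*(24)^2 + 5*(24)^1 + 5 = (-5184) + (120) + (5) = -5059; answer -5059
Step 3: W2 = -5059; c = 4; total draws C(10,6) = 210; favorable C(6,6) = 1; P = 1/210; answer 1/210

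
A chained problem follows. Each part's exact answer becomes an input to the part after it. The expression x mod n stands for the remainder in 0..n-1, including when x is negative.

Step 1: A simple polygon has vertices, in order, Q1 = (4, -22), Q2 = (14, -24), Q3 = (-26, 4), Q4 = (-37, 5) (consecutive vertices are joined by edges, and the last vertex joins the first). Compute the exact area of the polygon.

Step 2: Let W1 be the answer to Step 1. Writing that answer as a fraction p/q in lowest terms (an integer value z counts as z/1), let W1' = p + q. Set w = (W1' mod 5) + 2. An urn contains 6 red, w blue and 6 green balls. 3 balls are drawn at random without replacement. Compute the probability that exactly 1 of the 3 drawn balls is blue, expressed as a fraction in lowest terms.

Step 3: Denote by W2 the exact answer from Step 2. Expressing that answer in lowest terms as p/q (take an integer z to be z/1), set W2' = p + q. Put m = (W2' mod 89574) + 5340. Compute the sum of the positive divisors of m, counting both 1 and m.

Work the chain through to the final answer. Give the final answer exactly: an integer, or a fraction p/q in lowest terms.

5442

Step 1: cross terms: (4*-24 - 14*-22)=212, (14*4 - -26*-24)=-568, (-26*5 - -37*4)=18, (-37*-22 - 4*5)=794; twice the area = |456| = 456; area = 228; answer 228
Step 2: W1 = 228; threaded value p + q = 229; w = 6; total draws C(18,3) = 816; favorable C(6,1)*C(12,2) = 396; P = 33/68; answer 33/68
Step 3: W2 = 33/68; threaded value p + q = 101; m = 5441; 5441 is prime, so its only divisors are 1 and 5441; sigma = 1 + 5441 = 5442; answer 5442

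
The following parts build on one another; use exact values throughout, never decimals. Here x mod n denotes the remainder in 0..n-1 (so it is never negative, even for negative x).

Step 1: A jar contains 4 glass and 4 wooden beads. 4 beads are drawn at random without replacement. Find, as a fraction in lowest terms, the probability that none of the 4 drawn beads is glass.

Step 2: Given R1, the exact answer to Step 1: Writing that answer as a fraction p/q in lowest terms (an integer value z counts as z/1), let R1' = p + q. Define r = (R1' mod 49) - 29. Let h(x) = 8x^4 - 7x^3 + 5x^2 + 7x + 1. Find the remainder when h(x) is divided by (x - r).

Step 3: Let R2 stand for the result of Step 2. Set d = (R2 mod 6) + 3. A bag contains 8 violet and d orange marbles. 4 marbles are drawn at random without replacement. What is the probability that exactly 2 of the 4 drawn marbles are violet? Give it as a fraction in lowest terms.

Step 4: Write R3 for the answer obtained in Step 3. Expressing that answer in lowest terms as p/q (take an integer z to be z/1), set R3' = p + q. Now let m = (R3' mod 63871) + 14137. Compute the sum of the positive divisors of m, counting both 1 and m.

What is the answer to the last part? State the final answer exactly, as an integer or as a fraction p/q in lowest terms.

32760

Step 1: total draws C(8,4) = 70; favorable C(4,4) = 1; P = 1/70; answer 1/70
Step 2: R1 = 1/70; threaded value p + q = 71; r = -7; remainder = value at the root: 8*(-7)^4 - 7*(-7)^3 + 5*(-7)^2 + 7*(-7)^1 + 1 = (19208) + (2401) + (245) + (-49) + (1) = 21806; answer 21806
Step 3: R2 = 21806; d = 5; total draws C(13,4) = 715; favorable C(8,2)*C(5,2) = 280; P = 56/143; answer 56/143
Step 4: R3 = 56/143; threaded value p + q = 199; m = 14336; 14336 = 2^11 * 7; sigma = (1 + 2 + 4 + 8 + 16 + 32 + 64 + 128 + 256 + 512 + 1024 + 2048) * (1 + 7) = 4095 * 8 = 32760; answer 32760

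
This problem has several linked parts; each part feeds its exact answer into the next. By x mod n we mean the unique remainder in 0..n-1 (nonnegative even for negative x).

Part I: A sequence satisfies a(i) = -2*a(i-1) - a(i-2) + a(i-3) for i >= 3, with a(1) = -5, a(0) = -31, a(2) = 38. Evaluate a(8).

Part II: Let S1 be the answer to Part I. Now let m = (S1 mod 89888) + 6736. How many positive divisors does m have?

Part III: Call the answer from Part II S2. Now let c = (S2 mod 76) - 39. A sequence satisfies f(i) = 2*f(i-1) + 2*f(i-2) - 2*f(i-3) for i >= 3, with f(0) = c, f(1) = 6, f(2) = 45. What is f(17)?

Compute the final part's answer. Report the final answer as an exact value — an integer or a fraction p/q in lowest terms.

60794272

Part I: a(3) = -2*(38) - 1*(-5) + 1*(-31) = -102; iterating: a(3)=-102, a(4)=161, a(5)=-182, a(6)=101, a(7)=141, a(8)=-565; answer -565
Part II: S1 = -565; m = 96059; 96059 is prime, so its only divisors are 1 and 96059; count = 2; answer 2
Part III: S2 = 2; c = -37; f(3) = 2*(45) + 2*(6) - 2*(-37) = 176; iterating: f(3)=176, f(4)=430, f(5)=1122, f(6)=2752, f(7)=6888, f(8)=17036, f(9)=42344, f(10)=104984, f(11)=260584, f(12)=646448, f(13)=1604096, f(14)=3979920, f(15)=9875136, f(16)=24501920, f(17)=60794272; answer 60794272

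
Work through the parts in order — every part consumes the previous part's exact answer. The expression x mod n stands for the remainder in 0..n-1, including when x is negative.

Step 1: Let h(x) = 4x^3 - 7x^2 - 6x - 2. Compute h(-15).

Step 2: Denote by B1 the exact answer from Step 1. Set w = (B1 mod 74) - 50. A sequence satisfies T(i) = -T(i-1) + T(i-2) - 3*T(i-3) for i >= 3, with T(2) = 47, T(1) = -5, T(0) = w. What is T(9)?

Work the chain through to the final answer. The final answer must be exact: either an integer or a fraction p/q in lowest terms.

Step 1: 4*(-15)^3 - 7*(-15)^2 - 6*(-15)^1 - 2 = (-13500) + (-1575) + (90) + (-2) = -14987; answer -14987
Step 2: B1 = -14987; w = -15; T(3) = -1*(47) + 1*(-5) - 3*(-15) = -7; iterating: T(3)=-7, T(4)=69, T(5)=-217, T(6)=307, T(7)=-731, T(8)=1689, T(9)=-3341; answer -3341

-3341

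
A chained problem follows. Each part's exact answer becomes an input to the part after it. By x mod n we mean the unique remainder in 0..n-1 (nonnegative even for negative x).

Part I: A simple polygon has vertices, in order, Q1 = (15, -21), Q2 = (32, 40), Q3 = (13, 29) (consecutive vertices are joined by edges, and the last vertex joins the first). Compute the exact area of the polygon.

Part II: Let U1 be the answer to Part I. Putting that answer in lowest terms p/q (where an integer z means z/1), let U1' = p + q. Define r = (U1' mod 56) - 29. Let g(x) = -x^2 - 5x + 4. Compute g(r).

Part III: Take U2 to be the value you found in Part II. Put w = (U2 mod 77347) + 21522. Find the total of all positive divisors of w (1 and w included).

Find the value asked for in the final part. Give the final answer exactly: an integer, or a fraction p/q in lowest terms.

Part I: cross terms: (15*40 - 32*-21)=1272, (32*29 - 13*40)=408, (13*-21 - 15*29)=-708; twice the area = |972| = 972; area = 486; answer 486
Part II: U1 = 486; threaded value p + q = 487; r = 10; -1*(10)^2 - 5*(10)^1 + 4 = (-100) + (-50) + (4) = -146; answer -146
Part III: U2 = -146; w = 98723; 98723 = 269 * 367; sigma = (1 + 269) * (1 + 367) = 270 * 368 = 99360; answer 99360

99360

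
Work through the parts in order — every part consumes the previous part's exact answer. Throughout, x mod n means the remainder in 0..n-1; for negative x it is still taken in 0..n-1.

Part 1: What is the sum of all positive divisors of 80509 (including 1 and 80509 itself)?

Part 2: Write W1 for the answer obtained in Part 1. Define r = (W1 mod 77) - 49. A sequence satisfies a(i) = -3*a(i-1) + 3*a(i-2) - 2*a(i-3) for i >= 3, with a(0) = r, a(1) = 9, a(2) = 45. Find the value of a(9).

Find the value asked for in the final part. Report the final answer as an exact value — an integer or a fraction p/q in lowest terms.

-361798

Part 1: 80509 = 11 * 13 * 563; sigma = (1 + 11) * (1 + 13) * (1 + 563) = 12 * 14 * 564 = 94752; answer 94752
Part 2: W1 = 94752; r = -7; a(3) = -3*(45) + 3*(9) - 2*(-7) = -94; iterating: a(3)=-94, a(4)=399, a(5)=-1569, a(6)=6092, a(7)=-23781, a(8)=92757, a(9)=-361798; answer -361798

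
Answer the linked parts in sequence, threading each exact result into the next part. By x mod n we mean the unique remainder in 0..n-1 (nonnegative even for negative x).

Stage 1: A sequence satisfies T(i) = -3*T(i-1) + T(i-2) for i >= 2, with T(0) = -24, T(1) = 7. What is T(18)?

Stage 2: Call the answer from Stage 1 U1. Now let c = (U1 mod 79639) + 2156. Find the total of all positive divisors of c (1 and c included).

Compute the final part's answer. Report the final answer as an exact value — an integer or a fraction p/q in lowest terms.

104832

Stage 1: T(2) = -3*(7) + 1*(-24) = -45; iterating: T(2)=-45, T(3)=142, T(4)=-471, T(5)=1555, T(6)=-5136, T(7)=16963, T(8)=-56025, T(9)=185038, T(10)=-611139, T(11)=2018455, T(12)=-6666504, T(13)=22017967, T(14)=-72720405, T(15)=240179182, T(16)=-793257951, T(17)=2619953035, T(18)=-8653117056; answer -8653117056
Stage 2: U1 = -8653117056; c = 60645; 60645 = 3 * 5 * 13 * 311; sigma = (1 + 3) * (1 + 5) * (1 + 13) * (1 + 311) = 4 * 6 * 14 * 312 = 104832; answer 104832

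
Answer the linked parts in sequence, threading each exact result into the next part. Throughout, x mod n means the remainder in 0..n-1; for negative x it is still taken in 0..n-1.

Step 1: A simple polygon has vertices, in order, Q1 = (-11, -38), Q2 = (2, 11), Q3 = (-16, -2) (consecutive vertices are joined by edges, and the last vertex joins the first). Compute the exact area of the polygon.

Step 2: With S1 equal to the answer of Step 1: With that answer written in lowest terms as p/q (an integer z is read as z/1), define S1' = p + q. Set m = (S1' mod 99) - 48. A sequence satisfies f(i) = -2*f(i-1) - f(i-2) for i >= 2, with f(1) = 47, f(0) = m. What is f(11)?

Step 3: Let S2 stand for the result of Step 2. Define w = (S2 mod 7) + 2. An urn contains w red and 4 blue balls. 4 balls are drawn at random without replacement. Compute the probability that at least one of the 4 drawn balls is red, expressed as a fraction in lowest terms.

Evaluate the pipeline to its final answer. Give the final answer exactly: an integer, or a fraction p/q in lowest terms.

Step 1: cross terms: (-11*11 - 2*-38)=-45, (2*-2 - -16*11)=172, (-16*-38 - -11*-2)=586; twice the area = |713| = 713; area = 713/2; answer 713/2
Step 2: S1 = 713/2; threaded value p + q = 715; m = -26; f(2) = -2*(47) - 1*(-26) = -68; iterating: f(2)=-68, f(3)=89, f(4)=-110, f(5)=131, f(6)=-152, f(7)=173, f(8)=-194, f(9)=215, f(10)=-236, f(11)=257; answer 257
Step 3: S2 = 257; w = 7; total draws C(11,4) = 330; complement C(4,4) = 1; favorable 330 - 1 = 329; P = 329/330; answer 329/330

329/330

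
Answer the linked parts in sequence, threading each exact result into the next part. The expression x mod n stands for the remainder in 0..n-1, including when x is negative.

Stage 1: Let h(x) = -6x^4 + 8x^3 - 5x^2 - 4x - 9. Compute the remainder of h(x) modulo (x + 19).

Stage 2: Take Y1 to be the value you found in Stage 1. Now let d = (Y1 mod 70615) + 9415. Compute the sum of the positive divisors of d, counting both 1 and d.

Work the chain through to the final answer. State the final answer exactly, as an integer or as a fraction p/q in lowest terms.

Stage 1: remainder = value at the root: -6*(-19)^4 + 8*(-19)^3 - 5*(-19)^2 - 4*(-19)^1 - 9 = (-781926) + (-54872) + (-1805) + (76) + (-9) = -838536; answer -838536
Stage 2: Y1 = -838536; d = 18259; 18259 = 19 * 31^2; sigma = (1 + 19) * (1 + 31 + 961) = 20 * 993 = 19860; answer 19860

19860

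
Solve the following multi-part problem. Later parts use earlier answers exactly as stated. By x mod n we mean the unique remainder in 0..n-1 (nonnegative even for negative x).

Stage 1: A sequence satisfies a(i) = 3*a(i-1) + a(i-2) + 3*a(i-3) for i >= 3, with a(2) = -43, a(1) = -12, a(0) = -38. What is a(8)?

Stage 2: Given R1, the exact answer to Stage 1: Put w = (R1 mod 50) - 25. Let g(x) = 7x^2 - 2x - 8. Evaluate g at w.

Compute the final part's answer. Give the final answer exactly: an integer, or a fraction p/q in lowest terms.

Stage 1: a(3) = 3*(-43) + 1*(-12) + 3*(-38) = -255; iterating: a(3)=-255, a(4)=-844, a(5)=-2916, a(6)=-10357, a(7)=-36519, a(8)=-128662; answer -128662
Stage 2: R1 = -128662; w = 13; 7*(13)^2 - 2*(13)^1 - 8 = (1183) + (-26) + (-8) = 1149; answer 1149

1149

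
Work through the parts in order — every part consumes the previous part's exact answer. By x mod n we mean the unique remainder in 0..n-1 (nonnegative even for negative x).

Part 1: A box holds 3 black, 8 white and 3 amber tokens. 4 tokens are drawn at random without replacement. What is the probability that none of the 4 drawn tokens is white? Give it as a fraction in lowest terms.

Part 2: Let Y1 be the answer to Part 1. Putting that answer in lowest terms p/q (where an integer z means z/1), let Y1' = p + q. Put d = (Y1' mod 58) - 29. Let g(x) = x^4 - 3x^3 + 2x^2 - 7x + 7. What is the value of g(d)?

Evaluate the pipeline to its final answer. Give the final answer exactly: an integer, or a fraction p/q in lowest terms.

Part 1: total draws C(14,4) = 1001; favorable C(6,4) = 15; P = 15/1001; answer 15/1001
Part 2: Y1 = 15/1001; threaded value p + q = 1016; d = 1; 1*(1)^4 - 3*(1)^3 + 2*(1)^2 - 7*(1)^1 + 7 = (1) + (-3) + (2) + (-7) + (7) = 0; answer 0

0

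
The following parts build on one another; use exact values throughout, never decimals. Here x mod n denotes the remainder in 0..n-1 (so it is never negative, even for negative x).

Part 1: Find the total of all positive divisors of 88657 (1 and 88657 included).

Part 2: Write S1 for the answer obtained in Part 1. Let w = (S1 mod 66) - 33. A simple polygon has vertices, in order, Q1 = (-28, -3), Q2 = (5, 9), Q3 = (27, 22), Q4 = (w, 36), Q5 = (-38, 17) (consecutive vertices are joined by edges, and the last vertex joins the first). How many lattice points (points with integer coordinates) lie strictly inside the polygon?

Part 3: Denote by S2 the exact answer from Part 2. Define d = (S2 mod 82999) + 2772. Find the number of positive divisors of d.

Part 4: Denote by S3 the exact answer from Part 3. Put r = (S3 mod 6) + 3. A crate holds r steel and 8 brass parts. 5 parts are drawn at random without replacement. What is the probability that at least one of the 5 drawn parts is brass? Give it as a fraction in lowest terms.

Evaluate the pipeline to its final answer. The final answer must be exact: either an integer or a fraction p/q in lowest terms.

1286/1287

Part 1: 88657 is prime, so its only divisors are 1 and 88657; sigma = 1 + 88657 = 88658; answer 88658
Part 2: S1 = 88658; w = -13; cross terms: (-28*9 - 5*-3)=-237, (5*22 - 27*9)=-133, (27*36 - -13*22)=1258, (-13*17 - -38*36)=1147, (-38*-3 - -28*17)=590; twice the area = |2625| = 2625; area = 2625/2; boundary points = 3 + 1 + 2 + 1 + 10 = 17; strictly interior points = area - boundary/2 + 1 = 1305; answer 1305
Part 3: S2 = 1305; d = 4077; 4077 = 3^3 * 151; number of divisors = (3+1) * (1+1) = 8; answer 8
Part 4: S3 = 8; r = 5; total draws C(13,5) = 1287; complement C(5,5) = 1; favorable 1287 - 1 = 1286; P = 1286/1287; answer 1286/1287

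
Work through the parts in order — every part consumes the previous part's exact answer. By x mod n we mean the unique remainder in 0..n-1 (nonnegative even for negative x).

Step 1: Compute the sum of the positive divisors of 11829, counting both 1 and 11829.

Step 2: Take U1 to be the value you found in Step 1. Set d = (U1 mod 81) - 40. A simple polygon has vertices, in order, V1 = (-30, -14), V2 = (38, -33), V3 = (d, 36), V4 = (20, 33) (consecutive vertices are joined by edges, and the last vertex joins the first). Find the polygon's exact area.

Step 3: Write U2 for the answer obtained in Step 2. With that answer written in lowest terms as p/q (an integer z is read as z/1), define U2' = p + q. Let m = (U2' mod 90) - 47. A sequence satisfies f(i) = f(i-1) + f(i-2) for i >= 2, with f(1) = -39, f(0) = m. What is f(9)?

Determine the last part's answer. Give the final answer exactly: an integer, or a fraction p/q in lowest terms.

-2166

Step 1: 11829 = 3 * 3943; sigma = (1 + 3) * (1 + 3943) = 4 * 3944 = 15776; answer 15776
Step 2: U1 = 15776; d = 22; cross terms: (-30*-33 - 38*-14)=1522, (38*36 - 22*-33)=2094, (22*33 - 20*36)=6, (20*-14 - -30*33)=710; twice the area = |4332| = 4332; area = 2166; answer 2166
Step 3: U2 = 2166; threaded value p + q = 2167; m = -40; f(2) = 1*(-39) + 1*(-40) = -79; iterating: f(2)=-79, f(3)=-118, f(4)=-197, f(5)=-315, f(6)=-512, f(7)=-827, f(8)=-1339, f(9)=-2166; answer -2166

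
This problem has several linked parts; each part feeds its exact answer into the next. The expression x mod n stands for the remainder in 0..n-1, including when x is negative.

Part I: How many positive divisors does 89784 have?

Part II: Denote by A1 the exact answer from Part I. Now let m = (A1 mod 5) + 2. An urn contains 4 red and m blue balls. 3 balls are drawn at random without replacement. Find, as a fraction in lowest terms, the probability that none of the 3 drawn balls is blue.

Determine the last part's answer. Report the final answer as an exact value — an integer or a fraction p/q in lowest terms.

1/21

Part I: 89784 = 2^3 * 3^2 * 29 * 43; number of divisors = (3+1) * (2+1) * (1+1) * (1+1) = 48; answer 48
Part II: A1 = 48; m = 5; total draws C(9,3) = 84; favorable C(4,3) = 4; P = 1/21; answer 1/21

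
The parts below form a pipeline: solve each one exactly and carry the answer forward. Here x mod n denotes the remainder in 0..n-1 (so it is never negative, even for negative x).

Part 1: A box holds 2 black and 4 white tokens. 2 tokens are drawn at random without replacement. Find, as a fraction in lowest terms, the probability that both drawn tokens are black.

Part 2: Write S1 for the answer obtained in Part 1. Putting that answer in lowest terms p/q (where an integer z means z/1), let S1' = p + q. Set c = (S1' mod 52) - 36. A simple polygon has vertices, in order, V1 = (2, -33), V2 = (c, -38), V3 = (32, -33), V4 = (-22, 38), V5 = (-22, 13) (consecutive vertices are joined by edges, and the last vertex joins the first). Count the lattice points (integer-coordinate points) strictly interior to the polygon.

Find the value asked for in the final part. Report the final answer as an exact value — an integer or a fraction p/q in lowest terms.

1426

Part 1: total draws C(6,2) = 15; favorable C(2,2) = 1; P = 1/15; answer 1/15
Part 2: S1 = 1/15; threaded value p + q = 16; c = -20; cross terms: (2*-38 - -20*-33)=-736, (-20*-33 - 32*-38)=1876, (32*38 - -22*-33)=490, (-22*13 - -22*38)=550, (-22*-33 - 2*13)=700; twice the area = |2880| = 2880; area = 1440; boundary points = 1 + 1 + 1 + 25 + 2 = 30; strictly interior points = area - boundary/2 + 1 = 1426; answer 1426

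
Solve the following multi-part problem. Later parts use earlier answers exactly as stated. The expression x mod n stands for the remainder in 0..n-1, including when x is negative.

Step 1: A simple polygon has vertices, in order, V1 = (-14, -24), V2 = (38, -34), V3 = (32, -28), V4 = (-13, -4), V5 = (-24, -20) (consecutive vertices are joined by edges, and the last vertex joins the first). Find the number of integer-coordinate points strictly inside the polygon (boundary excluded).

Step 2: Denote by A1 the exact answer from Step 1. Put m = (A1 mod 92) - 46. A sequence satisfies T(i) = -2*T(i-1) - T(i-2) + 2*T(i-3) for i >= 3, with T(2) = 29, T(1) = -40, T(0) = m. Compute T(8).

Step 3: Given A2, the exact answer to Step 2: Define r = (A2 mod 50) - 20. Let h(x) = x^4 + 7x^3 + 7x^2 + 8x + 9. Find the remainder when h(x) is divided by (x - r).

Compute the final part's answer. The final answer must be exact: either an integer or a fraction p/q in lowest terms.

Step 1: cross terms: (-14*-34 - 38*-24)=1388, (38*-28 - 32*-34)=24, (32*-4 - -13*-28)=-492, (-13*-20 - -24*-4)=164, (-24*-24 - -14*-20)=296; twice the area = |1380| = 1380; area = 690; boundary points = 2 + 6 + 3 + 1 + 2 = 14; strictly interior points = area - boundary/2 + 1 = 684; answer 684
Step 2: A1 = 684; m = -6; T(3) = -2*(29) - 1*(-40) + 2*(-6) = -30; iterating: T(3)=-30, T(4)=-49, T(5)=186, T(6)=-383, T(7)=482, T(8)=-209; answer -209
Step 3: A2 = -209; r = 21; remainder = value at the root: 1*(21)^4 + 7*(21)^3 + 7*(21)^2 + 8*(21)^1 + 9 = (194481) + (64827) + (3087) + (168) + (9) = 262572; answer 262572

262572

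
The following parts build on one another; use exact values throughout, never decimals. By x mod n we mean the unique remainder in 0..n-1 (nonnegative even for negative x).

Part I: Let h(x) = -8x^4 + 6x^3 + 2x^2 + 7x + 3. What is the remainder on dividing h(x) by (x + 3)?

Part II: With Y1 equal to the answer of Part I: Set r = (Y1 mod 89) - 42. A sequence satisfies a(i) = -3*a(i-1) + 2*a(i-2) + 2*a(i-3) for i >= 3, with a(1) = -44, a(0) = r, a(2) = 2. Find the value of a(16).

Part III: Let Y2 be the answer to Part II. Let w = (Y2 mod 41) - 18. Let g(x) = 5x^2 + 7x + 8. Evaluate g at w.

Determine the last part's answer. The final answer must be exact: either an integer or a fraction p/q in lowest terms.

Part I: remainder = value at the root: -8*(-3)^4 + 6*(-3)^3 + 2*(-3)^2 + 7*(-3)^1 + 3 = (-648) + (-162) + (18) + (-21) + (3) = -810; answer -810
Part II: Y1 = -810; r = 38; a(3) = -3*(2) + 2*(-44) + 2*(38) = -18; iterating: a(3)=-18, a(4)=-30, a(5)=58, a(6)=-270, a(7)=866, a(8)=-3022, a(9)=10258, a(10)=-35086, a(11)=119730, a(12)=-408846, a(13)=1395826, a(14)=-4765710, a(15)=16271090, a(16)=-55553038; answer -55553038
Part III: Y2 = -55553038; w = 17; 5*(17)^2 + 7*(17)^1 + 8 = (1445) + (119) + (8) = 1572; answer 1572

1572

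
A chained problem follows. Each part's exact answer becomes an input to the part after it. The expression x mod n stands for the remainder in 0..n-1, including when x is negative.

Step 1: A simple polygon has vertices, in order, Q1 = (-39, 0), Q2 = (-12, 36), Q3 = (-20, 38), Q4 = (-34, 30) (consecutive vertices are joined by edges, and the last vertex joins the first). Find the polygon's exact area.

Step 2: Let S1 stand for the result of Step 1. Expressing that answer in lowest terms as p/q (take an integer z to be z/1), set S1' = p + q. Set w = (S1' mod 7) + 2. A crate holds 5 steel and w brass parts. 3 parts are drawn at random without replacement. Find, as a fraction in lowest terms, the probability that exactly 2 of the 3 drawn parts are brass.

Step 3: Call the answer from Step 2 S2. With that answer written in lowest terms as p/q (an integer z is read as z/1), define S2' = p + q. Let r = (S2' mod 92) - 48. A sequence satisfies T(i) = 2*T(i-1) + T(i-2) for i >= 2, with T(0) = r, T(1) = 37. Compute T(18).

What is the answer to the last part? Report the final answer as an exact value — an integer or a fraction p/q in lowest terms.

Step 1: cross terms: (-39*36 - -12*0)=-1404, (-12*38 - -20*36)=264, (-20*30 - -34*38)=692, (-34*0 - -39*30)=1170; twice the area = |722| = 722; area = 361; answer 361
Step 2: S1 = 361; threaded value p + q = 362; w = 7; total draws C(12,3) = 220; favorable C(7,2)*C(5,1) = 105; P = 21/44; answer 21/44
Step 3: S2 = 21/44; threaded value p + q = 65; r = 17; T(2) = 2*(37) + 1*(17) = 91; iterating: T(2)=91, T(3)=219, T(4)=529, T(5)=1277, T(6)=3083, T(7)=7443, T(8)=17969, T(9)=43381, T(10)=104731, T(11)=252843, T(12)=610417, T(13)=1473677, T(14)=3557771, T(15)=8589219, T(16)=20736209, T(17)=50061637, T(18)=120859483; answer 120859483

120859483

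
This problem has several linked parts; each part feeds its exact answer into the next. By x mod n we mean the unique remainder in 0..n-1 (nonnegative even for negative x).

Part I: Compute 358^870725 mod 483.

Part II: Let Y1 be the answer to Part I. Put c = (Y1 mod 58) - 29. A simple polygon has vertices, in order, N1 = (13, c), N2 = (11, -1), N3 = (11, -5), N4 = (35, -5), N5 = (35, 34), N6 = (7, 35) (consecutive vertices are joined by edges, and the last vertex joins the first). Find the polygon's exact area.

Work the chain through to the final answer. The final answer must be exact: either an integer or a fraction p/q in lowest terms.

Part I: squarings mod 483: 358^1=358, 358^2=169, 358^4=64, 358^8=232, 358^16=211, 358^32=85, 358^64=463, 358^128=400, 358^256=127, 358^512=190, 358^1024=358, 358^2048=169, 358^4096=64, 358^8192=232, 358^16384=211, 358^32768=85, 358^65536=463, 358^131072=400, 358^262144=127, 358^524288=190; 358^870725 = 358^1 * 358^4 * 358^64 * 358^256 * 358^2048 * 358^16384 * 358^65536 * 358^262144 * 358^524288 = 463 (mod 483); answer 463
Part II: Y1 = 463; c = 28; cross terms: (13*-1 - 11*28)=-321, (11*-5 - 11*-1)=-44, (11*-5 - 35*-5)=120, (35*34 - 35*-5)=1365, (35*35 - 7*34)=987, (7*28 - 13*35)=-259; twice the area = |1848| = 1848; area = 924; answer 924

924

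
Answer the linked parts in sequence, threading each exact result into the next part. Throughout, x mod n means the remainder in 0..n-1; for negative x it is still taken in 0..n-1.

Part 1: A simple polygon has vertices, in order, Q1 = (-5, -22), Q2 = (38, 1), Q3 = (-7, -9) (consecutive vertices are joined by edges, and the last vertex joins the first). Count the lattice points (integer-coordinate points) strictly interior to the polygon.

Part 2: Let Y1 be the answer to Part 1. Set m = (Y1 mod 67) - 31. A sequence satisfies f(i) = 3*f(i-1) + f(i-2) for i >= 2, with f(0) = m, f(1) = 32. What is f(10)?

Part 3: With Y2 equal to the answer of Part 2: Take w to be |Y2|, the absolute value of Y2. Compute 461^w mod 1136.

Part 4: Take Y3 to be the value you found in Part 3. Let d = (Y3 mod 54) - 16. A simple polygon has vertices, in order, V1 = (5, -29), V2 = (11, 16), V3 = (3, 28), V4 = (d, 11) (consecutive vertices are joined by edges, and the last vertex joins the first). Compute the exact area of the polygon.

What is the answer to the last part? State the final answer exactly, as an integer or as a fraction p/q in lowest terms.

Part 1: cross terms: (-5*1 - 38*-22)=831, (38*-9 - -7*1)=-335, (-7*-22 - -5*-9)=109; twice the area = |605| = 605; area = 605/2; boundary points = 1 + 5 + 1 = 7; strictly interior points = area - boundary/2 + 1 = 300; answer 300
Part 2: Y1 = 300; m = 1; f(2) = 3*(32) + 1*(1) = 97; iterating: f(2)=97, f(3)=323, f(4)=1066, f(5)=3521, f(6)=11629, f(7)=38408, f(8)=126853, f(9)=418967, f(10)=1383754; answer 1383754
Part 3: Y2 = 1383754; w = 1383754; squarings mod 1136: 461^1=461, 461^2=89, 461^4=1105, 461^8=961, 461^16=1089, 461^32=1073, 461^64=561, 461^128=49, 461^256=129, 461^512=737, 461^1024=161, 461^2048=929, 461^4096=817, 461^8192=657, 461^16384=1105, 461^32768=961, 461^65536=1089, 461^131072=1073, 461^262144=561, 461^524288=49, 461^1048576=129; 461^1383754 = 461^2 * 461^8 * 461^64 * 461^256 * 461^1024 * 461^2048 * 461^4096 * 461^65536 * 461^262144 * 461^1048576 = 1129 (mod 1136); answer 1129
Part 4: Y3 = 1129; d = 33; cross terms: (5*16 - 11*-29)=399, (11*28 - 3*16)=260, (3*11 - 33*28)=-891, (33*-29 - 5*11)=-1012; twice the area = |-1244| = 1244; area = 622; answer 622

622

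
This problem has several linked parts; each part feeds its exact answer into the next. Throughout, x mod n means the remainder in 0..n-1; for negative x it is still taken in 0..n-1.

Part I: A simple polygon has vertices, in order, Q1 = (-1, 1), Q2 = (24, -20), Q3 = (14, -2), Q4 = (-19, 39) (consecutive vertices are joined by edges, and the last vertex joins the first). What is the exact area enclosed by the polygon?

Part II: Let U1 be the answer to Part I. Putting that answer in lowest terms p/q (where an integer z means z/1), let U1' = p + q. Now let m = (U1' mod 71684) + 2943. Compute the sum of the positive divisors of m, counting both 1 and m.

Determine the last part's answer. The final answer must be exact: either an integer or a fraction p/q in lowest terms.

5472

Part I: cross terms: (-1*-20 - 24*1)=-4, (24*-2 - 14*-20)=232, (14*39 - -19*-2)=508, (-19*1 - -1*39)=20; twice the area = |756| = 756; area = 378; answer 378
Part II: U1 = 378; threaded value p + q = 379; m = 3322; 3322 = 2 * 11 * 151; sigma = (1 + 2) * (1 + 11) * (1 + 151) = 3 * 12 * 152 = 5472; answer 5472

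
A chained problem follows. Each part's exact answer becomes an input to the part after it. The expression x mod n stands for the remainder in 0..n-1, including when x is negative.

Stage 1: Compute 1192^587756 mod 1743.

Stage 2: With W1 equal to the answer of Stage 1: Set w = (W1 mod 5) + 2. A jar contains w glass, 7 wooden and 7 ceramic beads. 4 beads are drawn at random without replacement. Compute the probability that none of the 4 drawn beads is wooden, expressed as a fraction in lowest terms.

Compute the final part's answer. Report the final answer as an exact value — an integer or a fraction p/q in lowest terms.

9/130

Stage 1: squarings mod 1743: 1192^1=1192, 1192^2=319, 1192^4=667, 1192^8=424, 1192^16=247, 1192^32=4, 1192^64=16, 1192^128=256, 1192^256=1045, 1192^512=907, 1192^1024=1696, 1192^2048=466, 1192^4096=1024, 1192^8192=1033, 1192^16384=373, 1192^32768=1432, 1192^65536=856, 1192^131072=676, 1192^262144=310, 1192^524288=235; 1192^587756 = 1192^4 * 1192^8 * 1192^32 * 1192^64 * 1192^128 * 1192^256 * 1192^512 * 1192^1024 * 1192^4096 * 1192^8192 * 1192^16384 * 1192^32768 * 1192^524288 = 235 (mod 1743); answer 235
Stage 2: W1 = 235; w = 2; total draws C(16,4) = 1820; favorable C(9,4) = 126; P = 9/130; answer 9/130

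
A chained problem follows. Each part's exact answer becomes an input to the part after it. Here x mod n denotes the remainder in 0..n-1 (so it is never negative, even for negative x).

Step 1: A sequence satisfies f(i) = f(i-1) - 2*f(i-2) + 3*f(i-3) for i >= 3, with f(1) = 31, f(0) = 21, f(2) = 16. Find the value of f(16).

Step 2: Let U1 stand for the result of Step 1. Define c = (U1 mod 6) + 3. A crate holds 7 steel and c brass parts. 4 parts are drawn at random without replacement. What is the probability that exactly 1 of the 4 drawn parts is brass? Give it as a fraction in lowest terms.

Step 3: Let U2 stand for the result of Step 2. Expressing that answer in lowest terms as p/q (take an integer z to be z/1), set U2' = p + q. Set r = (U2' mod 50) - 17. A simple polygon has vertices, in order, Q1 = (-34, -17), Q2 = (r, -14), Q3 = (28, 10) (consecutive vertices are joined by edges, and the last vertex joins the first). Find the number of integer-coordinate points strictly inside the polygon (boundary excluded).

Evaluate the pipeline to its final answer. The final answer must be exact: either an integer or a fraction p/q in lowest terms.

174

Step 1: f(3) = 1*(16) - 2*(31) + 3*(21) = 17; iterating: f(3)=17, f(4)=78, f(5)=92, f(6)=-13, f(7)=37, f(8)=339, f(9)=226, f(10)=-341, f(11)=224, f(12)=1584, f(13)=113, f(14)=-2383, f(15)=2143, f(16)=7248; answer 7248
Step 2: U1 = 7248; c = 3; total draws C(10,4) = 210; favorable C(3,1)*C(7,3) = 105; P = 1/2; answer 1/2
Step 3: U2 = 1/2; threaded value p + q = 3; r = -14; cross terms: (-34*-14 - -14*-17)=238, (-14*10 - 28*-14)=252, (28*-17 - -34*10)=-136; twice the area = |354| = 354; area = 177; boundary points = 1 + 6 + 1 = 8; strictly interior points = area - boundary/2 + 1 = 174; answer 174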